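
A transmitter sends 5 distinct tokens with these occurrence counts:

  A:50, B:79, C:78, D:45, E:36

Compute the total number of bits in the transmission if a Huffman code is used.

Merge the two smallest weights repeatedly:
combine E(36), D(45) → 81
combine A(50), C(78) → 128
combine B(79), 81 → 160
combine 128, 160 → 288
Total encoded bits = sum of merged weights = 81 + 128 + 160 + 288 = 657.

657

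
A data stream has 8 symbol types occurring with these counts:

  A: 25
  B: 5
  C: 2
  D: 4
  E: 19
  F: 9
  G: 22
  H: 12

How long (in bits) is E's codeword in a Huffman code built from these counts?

Build the tree from the bottom:
C(2) + D(4) → 6
B(5) + 6 → 11
F(9) + 11 → 20
H(12) + E(19) → 31
20 + G(22) → 42
A(25) + 31 → 56
42 + 56 → 98
E sits 3 levels below the root, so its codeword is 3 bits.

3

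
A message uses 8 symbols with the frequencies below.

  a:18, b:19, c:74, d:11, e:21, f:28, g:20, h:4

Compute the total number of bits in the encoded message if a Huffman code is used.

Greedily combine the two least-frequent nodes:
h(4) + d(11) → 15
15 + a(18) → 33
b(19) + g(20) → 39
e(21) + f(28) → 49
33 + 39 → 72
49 + 72 → 121
c(74) + 121 → 195
Each symbol's bit-cost is frequency × depth; summing gives 524 bits (equivalently 15 + 33 + 39 + 49 + 72 + 121 + 195).

524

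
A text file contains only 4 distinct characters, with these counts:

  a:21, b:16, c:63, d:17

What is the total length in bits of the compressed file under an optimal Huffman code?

Merge the two smallest weights repeatedly:
combine b(16), d(17) → 33
combine a(21), 33 → 54
combine 54, c(63) → 117
Total encoded bits = sum of merged weights = 33 + 54 + 117 = 204.

204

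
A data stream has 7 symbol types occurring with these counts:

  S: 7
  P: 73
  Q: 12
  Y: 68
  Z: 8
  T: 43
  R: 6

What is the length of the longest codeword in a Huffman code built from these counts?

Merge the two lowest-weight nodes at each step:
R(6) + S(7) → 13
Z(8) + Q(12) → 20
13 + 20 → 33
33 + T(43) → 76
Y(68) + P(73) → 141
76 + 141 → 217
The rarest symbols sit at the bottom; the longest codeword is 4 bits.

4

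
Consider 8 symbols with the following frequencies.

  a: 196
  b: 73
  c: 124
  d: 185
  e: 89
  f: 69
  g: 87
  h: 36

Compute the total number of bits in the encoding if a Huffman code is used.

2461

Build the Huffman tree bottom-up:
h(36) + f(69) → 105
b(73) + g(87) → 160
e(89) + 105 → 194
c(124) + 160 → 284
d(185) + 194 → 379
a(196) + 284 → 480
379 + 480 → 859
Each symbol's bit-cost is frequency × depth; summing gives 2461 bits (equivalently 105 + 160 + 194 + 284 + 379 + 480 + 859).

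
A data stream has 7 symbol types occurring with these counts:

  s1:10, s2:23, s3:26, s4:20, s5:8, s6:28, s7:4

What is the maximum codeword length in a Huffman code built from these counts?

5

Merge the two lowest-weight nodes at each step:
merge s7(4) and s5(8): 12
merge s1(10) and 12: 22
merge s4(20) and 22: 42
merge s2(23) and s3(26): 49
merge s6(28) and 42: 70
merge 49 and 70: 119
Maximum depth reached is 5.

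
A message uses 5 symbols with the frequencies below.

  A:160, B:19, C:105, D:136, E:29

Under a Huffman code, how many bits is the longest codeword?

4

Merge the two lowest-weight nodes at each step:
B(19) + E(29) → 48
48 + C(105) → 153
D(136) + 153 → 289
A(160) + 289 → 449
The first pair merged (B, E) ends up deepest, at depth 4.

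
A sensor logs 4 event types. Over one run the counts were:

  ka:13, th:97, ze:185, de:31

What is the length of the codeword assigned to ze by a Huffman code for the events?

1

Huffman merges, smallest pair first:
merge ka(13) and de(31): 44
merge 44 and th(97): 141
merge 141 and ze(185): 326
ze sits one level below the root: a 1-bit codeword.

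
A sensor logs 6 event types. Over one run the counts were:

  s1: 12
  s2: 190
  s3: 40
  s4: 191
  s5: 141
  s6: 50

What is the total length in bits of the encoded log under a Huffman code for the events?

1402

Greedily combine the two least-frequent nodes:
merge s1(12) and s3(40): 52
merge s6(50) and 52: 102
merge 102 and s5(141): 243
merge s2(190) and s4(191): 381
merge 243 and 381: 624
Each symbol's bit-cost is frequency × depth; summing gives 1402 bits (equivalently 52 + 102 + 243 + 381 + 624).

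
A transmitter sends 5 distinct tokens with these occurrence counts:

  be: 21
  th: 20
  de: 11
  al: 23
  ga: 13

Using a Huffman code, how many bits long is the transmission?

Build the Huffman tree bottom-up:
de(11) + ga(13) → 24
th(20) + be(21) → 41
al(23) + 24 → 47
41 + 47 → 88
The encoded length is the sum of every internal node's weight: 24 + 41 + 47 + 88 = 200 bits.

200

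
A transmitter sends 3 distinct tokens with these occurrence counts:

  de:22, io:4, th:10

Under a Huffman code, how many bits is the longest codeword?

Merge the two lowest-weight nodes at each step:
io(4) + th(10) → 14
14 + de(22) → 36
The first pair merged (io, th) ends up deepest, at depth 2.

2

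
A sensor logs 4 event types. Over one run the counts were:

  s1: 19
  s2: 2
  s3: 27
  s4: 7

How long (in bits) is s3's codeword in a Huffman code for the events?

1

Repeatedly merge the two smallest:
combine s2(2), s4(7) → 9
combine 9, s1(19) → 28
combine s3(27), 28 → 55
s3 is merged only at the final step, so code length = 1.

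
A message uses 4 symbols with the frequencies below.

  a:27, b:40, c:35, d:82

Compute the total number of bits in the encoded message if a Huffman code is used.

Build the Huffman tree bottom-up:
a(27) + c(35) → 62
b(40) + 62 → 102
d(82) + 102 → 184
The encoded length is the sum of every internal node's weight: 62 + 102 + 184 = 348 bits.

348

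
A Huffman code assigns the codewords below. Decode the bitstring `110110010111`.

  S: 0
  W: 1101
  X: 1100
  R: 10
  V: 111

WRSRV

Read left to right; each codeword is recognised as soon as it completes (prefix code):
  1101→W | 10→R | 0→S | 10→R | 111→V
Decoded message: WRSRV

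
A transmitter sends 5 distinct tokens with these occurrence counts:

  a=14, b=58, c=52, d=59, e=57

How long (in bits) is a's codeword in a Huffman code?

3

Build the tree from the bottom:
combine a(14), c(52) → 66
combine e(57), b(58) → 115
combine d(59), 66 → 125
combine 115, 125 → 240
a sits 3 levels below the root, so its codeword is 3 bits.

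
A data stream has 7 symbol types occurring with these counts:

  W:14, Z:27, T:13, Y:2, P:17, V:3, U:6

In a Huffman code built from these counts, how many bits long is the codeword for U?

4

Build the tree from the bottom:
merge Y(2) and V(3): 5
merge 5 and U(6): 11
merge 11 and T(13): 24
merge W(14) and P(17): 31
merge 24 and Z(27): 51
merge 31 and 51: 82
U sits 4 levels below the root, so its codeword is 4 bits.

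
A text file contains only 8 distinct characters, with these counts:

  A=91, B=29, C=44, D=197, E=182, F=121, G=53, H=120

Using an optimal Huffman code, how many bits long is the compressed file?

2331

Merge the two smallest weights repeatedly:
merge B(29) and C(44): 73
merge G(53) and 73: 126
merge A(91) and H(120): 211
merge F(121) and 126: 247
merge E(182) and D(197): 379
merge 211 and 247: 458
merge 379 and 458: 837
The encoded length is the sum of every internal node's weight: 73 + 126 + 211 + 247 + 379 + 458 + 837 = 2331 bits.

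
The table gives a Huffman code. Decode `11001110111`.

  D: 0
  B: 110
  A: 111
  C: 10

BDADA

Read left to right; each codeword is recognised as soon as it completes (prefix code):
  110→B | 0→D | 111→A | 0→D | 111→A
Decoded message: BDADA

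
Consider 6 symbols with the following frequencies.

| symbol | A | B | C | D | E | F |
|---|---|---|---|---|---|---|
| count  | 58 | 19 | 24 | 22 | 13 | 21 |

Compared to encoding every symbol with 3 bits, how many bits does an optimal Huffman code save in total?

84

Fixed-length: 3 bits × 157 symbols = 471 bits.
Huffman merges:
merge E(13) and B(19): 32
merge F(21) and D(22): 43
merge C(24) and 32: 56
merge 43 and 56: 99
merge A(58) and 99: 157
Huffman total = 32 + 43 + 56 + 99 + 157 = 387 bits.
Saving = 471 − 387 = 84 bits.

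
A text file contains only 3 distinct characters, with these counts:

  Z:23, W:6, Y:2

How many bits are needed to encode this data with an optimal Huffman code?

Build the Huffman tree bottom-up:
combine Y(2), W(6) → 8
combine 8, Z(23) → 31
Total encoded bits = sum of merged weights = 8 + 31 = 39.

39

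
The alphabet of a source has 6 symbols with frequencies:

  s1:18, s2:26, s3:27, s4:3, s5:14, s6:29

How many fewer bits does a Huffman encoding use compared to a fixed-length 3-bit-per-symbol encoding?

65

Fixed-length: 3 bits × 117 symbols = 351 bits.
Huffman merges:
merge s4(3) and s5(14): 17
merge 17 and s1(18): 35
merge s2(26) and s3(27): 53
merge s6(29) and 35: 64
merge 53 and 64: 117
Huffman total = 17 + 35 + 53 + 64 + 117 = 286 bits.
Saving = 351 − 286 = 65 bits.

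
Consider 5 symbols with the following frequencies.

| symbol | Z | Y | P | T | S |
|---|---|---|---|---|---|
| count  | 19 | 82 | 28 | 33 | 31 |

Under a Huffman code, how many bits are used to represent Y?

Build the tree from the bottom:
combine Z(19), P(28) → 47
combine S(31), T(33) → 64
combine 47, 64 → 111
combine Y(82), 111 → 193
Y sits one level below the root: a 1-bit codeword.

1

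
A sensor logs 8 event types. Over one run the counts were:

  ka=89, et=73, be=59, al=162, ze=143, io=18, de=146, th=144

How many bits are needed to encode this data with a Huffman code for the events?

2417

Merge the two smallest weights repeatedly:
combine io(18), be(59) → 77
combine et(73), 77 → 150
combine ka(89), ze(143) → 232
combine th(144), de(146) → 290
combine 150, al(162) → 312
combine 232, 290 → 522
combine 312, 522 → 834
Total encoded bits = sum of merged weights = 77 + 150 + 232 + 290 + 312 + 522 + 834 = 2417.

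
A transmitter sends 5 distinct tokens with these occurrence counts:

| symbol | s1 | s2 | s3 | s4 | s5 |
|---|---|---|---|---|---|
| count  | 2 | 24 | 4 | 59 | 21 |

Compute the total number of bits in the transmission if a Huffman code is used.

194

Merge the two smallest weights repeatedly:
merge s1(2) and s3(4): 6
merge 6 and s5(21): 27
merge s2(24) and 27: 51
merge 51 and s4(59): 110
The encoded length is the sum of every internal node's weight: 6 + 27 + 51 + 110 = 194 bits.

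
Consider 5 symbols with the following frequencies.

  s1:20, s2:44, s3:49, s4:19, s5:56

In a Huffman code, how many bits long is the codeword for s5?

Huffman merges, smallest pair first:
s4(19) + s1(20) → 39
39 + s2(44) → 83
s3(49) + s5(56) → 105
83 + 105 → 188
s5 sits 2 levels below the root, so its codeword is 2 bits.

2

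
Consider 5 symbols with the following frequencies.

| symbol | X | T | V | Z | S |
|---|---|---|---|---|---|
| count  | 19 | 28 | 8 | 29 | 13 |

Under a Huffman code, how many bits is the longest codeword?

3

Merge the two lowest-weight nodes at each step:
V(8) + S(13) → 21
X(19) + 21 → 40
T(28) + Z(29) → 57
40 + 57 → 97
Maximum depth reached is 3.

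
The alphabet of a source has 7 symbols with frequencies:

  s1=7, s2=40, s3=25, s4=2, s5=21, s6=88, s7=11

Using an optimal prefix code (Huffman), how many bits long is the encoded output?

Build the Huffman tree bottom-up:
combine s4(2), s1(7) → 9
combine 9, s7(11) → 20
combine 20, s5(21) → 41
combine s3(25), s2(40) → 65
combine 41, 65 → 106
combine s6(88), 106 → 194
Each symbol's bit-cost is frequency × depth; summing gives 435 bits (equivalently 9 + 20 + 41 + 65 + 106 + 194).

435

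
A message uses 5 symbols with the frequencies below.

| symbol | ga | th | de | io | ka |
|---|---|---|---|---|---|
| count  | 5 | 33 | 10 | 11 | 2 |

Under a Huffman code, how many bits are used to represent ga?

Build the tree from the bottom:
combine ka(2), ga(5) → 7
combine 7, de(10) → 17
combine io(11), 17 → 28
combine 28, th(33) → 61
ga's leaf is at depth 4, giving a 4-bit codeword.

4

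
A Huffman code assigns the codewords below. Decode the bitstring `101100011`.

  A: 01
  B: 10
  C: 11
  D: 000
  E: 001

Read left to right; each codeword is recognised as soon as it completes (prefix code):
  10→B | 11→C | 000→D | 11→C
Decoded message: BCDC

BCDC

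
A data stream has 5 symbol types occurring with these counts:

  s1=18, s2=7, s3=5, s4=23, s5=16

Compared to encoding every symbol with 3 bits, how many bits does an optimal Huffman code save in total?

57

Fixed-length: 3 bits × 69 symbols = 207 bits.
Huffman merges:
combine s3(5), s2(7) → 12
combine 12, s5(16) → 28
combine s1(18), s4(23) → 41
combine 28, 41 → 69
Huffman total = 12 + 28 + 41 + 69 = 150 bits.
Saving = 207 − 150 = 57 bits.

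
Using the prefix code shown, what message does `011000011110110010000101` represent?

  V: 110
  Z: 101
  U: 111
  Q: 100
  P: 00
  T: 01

Read left to right; each codeword is recognised as soon as it completes (prefix code):
  01→T | 100→Q | 00→P | 111→U | 101→Z | 100→Q | 100→Q | 00→P | 101→Z
Decoded message: TQPUZQQPZ

TQPUZQQPZ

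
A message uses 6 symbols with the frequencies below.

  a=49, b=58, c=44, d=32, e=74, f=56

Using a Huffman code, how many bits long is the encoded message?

Merge the two smallest weights repeatedly:
combine d(32), c(44) → 76
combine a(49), f(56) → 105
combine b(58), e(74) → 132
combine 76, 105 → 181
combine 132, 181 → 313
The encoded length is the sum of every internal node's weight: 76 + 105 + 132 + 181 + 313 = 807 bits.

807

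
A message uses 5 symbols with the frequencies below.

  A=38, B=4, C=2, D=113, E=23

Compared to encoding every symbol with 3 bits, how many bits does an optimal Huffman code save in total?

Fixed-length: 3 bits × 180 symbols = 540 bits.
Huffman merges:
combine C(2), B(4) → 6
combine 6, E(23) → 29
combine 29, A(38) → 67
combine 67, D(113) → 180
Huffman total = 6 + 29 + 67 + 180 = 282 bits.
Saving = 540 − 282 = 258 bits.

258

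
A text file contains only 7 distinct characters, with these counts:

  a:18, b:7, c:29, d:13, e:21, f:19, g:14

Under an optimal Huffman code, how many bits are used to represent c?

Repeatedly merge the two smallest:
b(7) + d(13) → 20
g(14) + a(18) → 32
f(19) + 20 → 39
e(21) + c(29) → 50
32 + 39 → 71
50 + 71 → 121
c sits 2 levels below the root, so its codeword is 2 bits.

2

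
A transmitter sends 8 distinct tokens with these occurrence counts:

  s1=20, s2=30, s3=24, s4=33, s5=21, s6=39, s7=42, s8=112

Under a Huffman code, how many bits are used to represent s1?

Repeatedly merge the two smallest:
merge s1(20) and s5(21): 41
merge s3(24) and s2(30): 54
merge s4(33) and s6(39): 72
merge 41 and s7(42): 83
merge 54 and 72: 126
merge 83 and s8(112): 195
merge 126 and 195: 321
s1's leaf is at depth 4, giving a 4-bit codeword.

4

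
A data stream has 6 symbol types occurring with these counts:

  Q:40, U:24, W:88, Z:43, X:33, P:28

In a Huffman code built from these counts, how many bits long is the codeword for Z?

2

Repeatedly merge the two smallest:
combine U(24), P(28) → 52
combine X(33), Q(40) → 73
combine Z(43), 52 → 95
combine 73, W(88) → 161
combine 95, 161 → 256
Z sits 2 levels below the root, so its codeword is 2 bits.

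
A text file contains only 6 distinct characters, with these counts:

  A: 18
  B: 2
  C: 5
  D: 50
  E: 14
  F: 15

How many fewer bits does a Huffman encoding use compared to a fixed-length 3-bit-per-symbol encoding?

Fixed-length: 3 bits × 104 symbols = 312 bits.
Huffman merges:
B(2) + C(5) → 7
7 + E(14) → 21
F(15) + A(18) → 33
21 + 33 → 54
D(50) + 54 → 104
Huffman total = 7 + 21 + 33 + 54 + 104 = 219 bits.
Saving = 312 − 219 = 93 bits.

93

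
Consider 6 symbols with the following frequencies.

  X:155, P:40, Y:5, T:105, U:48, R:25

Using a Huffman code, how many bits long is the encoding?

819

Merge the two smallest weights repeatedly:
combine Y(5), R(25) → 30
combine 30, P(40) → 70
combine U(48), 70 → 118
combine T(105), 118 → 223
combine X(155), 223 → 378
Total encoded bits = sum of merged weights = 30 + 70 + 118 + 223 + 378 = 819.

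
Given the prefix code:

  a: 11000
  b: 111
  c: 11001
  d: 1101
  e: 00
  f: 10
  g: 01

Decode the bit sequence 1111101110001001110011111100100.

bdafgcbce

Read left to right; each codeword is recognised as soon as it completes (prefix code):
  111→b | 1101→d | 11000→a | 10→f | 01→g | 11001→c | 111→b | 11001→c | 00→e
Decoded message: bdafgcbce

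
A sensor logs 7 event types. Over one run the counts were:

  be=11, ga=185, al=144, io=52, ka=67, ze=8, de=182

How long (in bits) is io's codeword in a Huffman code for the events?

Huffman merges, smallest pair first:
merge ze(8) and be(11): 19
merge 19 and io(52): 71
merge ka(67) and 71: 138
merge 138 and al(144): 282
merge de(182) and ga(185): 367
merge 282 and 367: 649
io sits 4 levels below the root, so its codeword is 4 bits.

4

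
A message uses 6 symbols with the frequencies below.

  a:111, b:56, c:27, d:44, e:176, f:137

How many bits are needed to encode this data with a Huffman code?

1300

Greedily combine the two least-frequent nodes:
c(27) + d(44) → 71
b(56) + 71 → 127
a(111) + 127 → 238
f(137) + e(176) → 313
238 + 313 → 551
Total encoded bits = sum of merged weights = 71 + 127 + 238 + 313 + 551 = 1300.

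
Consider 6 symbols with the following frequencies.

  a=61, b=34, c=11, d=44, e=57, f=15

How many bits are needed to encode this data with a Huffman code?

530

Build the Huffman tree bottom-up:
c(11) + f(15) → 26
26 + b(34) → 60
d(44) + e(57) → 101
60 + a(61) → 121
101 + 121 → 222
Total encoded bits = sum of merged weights = 26 + 60 + 101 + 121 + 222 = 530.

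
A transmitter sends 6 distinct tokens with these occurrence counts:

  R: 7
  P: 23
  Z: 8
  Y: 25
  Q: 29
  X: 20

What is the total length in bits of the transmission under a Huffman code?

Build the Huffman tree bottom-up:
combine R(7), Z(8) → 15
combine 15, X(20) → 35
combine P(23), Y(25) → 48
combine Q(29), 35 → 64
combine 48, 64 → 112
Each symbol's bit-cost is frequency × depth; summing gives 274 bits (equivalently 15 + 35 + 48 + 64 + 112).

274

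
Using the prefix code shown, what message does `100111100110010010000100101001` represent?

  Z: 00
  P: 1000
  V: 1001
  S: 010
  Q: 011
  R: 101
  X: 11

Read left to right; each codeword is recognised as soon as it completes (prefix code):
  1001→V | 11→X | 1001→V | 1001→V | 00→Z | 1000→P | 010→S | 010→S | 1001→V
Decoded message: VXVVZPSSV

VXVVZPSSV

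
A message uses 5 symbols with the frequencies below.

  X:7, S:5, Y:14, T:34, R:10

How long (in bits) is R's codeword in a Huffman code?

Repeatedly merge the two smallest:
merge S(5) and X(7): 12
merge R(10) and 12: 22
merge Y(14) and 22: 36
merge T(34) and 36: 70
R's leaf is at depth 3, giving a 3-bit codeword.

3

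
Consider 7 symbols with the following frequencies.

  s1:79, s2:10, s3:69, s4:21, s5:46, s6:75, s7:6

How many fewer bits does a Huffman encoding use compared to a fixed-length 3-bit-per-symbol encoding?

Fixed-length: 3 bits × 306 symbols = 918 bits.
Huffman merges:
merge s7(6) and s2(10): 16
merge 16 and s4(21): 37
merge 37 and s5(46): 83
merge s3(69) and s6(75): 144
merge s1(79) and 83: 162
merge 144 and 162: 306
Huffman total = 16 + 37 + 83 + 144 + 162 + 306 = 748 bits.
Saving = 918 − 748 = 170 bits.

170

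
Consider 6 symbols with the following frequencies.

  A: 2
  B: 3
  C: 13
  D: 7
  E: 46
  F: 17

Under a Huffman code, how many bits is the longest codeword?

Merge the two lowest-weight nodes at each step:
combine A(2), B(3) → 5
combine 5, D(7) → 12
combine 12, C(13) → 25
combine F(17), 25 → 42
combine 42, E(46) → 88
The rarest symbols sit at the bottom; the longest codeword is 5 bits.

5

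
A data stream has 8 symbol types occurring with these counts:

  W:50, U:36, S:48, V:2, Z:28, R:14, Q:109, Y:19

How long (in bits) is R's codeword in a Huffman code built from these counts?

Build the tree from the bottom:
combine V(2), R(14) → 16
combine 16, Y(19) → 35
combine Z(28), 35 → 63
combine U(36), S(48) → 84
combine W(50), 63 → 113
combine 84, Q(109) → 193
combine 113, 193 → 306
R sits 5 levels below the root, so its codeword is 5 bits.

5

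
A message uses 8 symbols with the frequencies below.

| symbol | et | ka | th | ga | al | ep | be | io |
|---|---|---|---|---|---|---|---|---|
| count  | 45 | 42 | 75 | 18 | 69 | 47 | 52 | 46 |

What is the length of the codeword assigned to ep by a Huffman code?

3

Huffman merges, smallest pair first:
combine ga(18), ka(42) → 60
combine et(45), io(46) → 91
combine ep(47), be(52) → 99
combine 60, al(69) → 129
combine th(75), 91 → 166
combine 99, 129 → 228
combine 166, 228 → 394
The subtree containing ep is merged 3 times, so code length = 3.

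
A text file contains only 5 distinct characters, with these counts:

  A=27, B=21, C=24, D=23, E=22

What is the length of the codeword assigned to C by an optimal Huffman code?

2

Build the tree from the bottom:
B(21) + E(22) → 43
D(23) + C(24) → 47
A(27) + 43 → 70
47 + 70 → 117
C's leaf is at depth 2, giving a 2-bit codeword.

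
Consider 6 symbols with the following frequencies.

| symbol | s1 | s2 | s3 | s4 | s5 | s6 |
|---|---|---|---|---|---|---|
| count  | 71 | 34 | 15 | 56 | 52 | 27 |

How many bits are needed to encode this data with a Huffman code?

Build the Huffman tree bottom-up:
combine s3(15), s6(27) → 42
combine s2(34), 42 → 76
combine s5(52), s4(56) → 108
combine s1(71), 76 → 147
combine 108, 147 → 255
The encoded length is the sum of every internal node's weight: 42 + 76 + 108 + 147 + 255 = 628 bits.

628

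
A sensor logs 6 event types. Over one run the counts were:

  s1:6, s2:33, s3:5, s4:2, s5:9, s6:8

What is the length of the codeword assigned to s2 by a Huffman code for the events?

Repeatedly merge the two smallest:
merge s4(2) and s3(5): 7
merge s1(6) and 7: 13
merge s6(8) and s5(9): 17
merge 13 and 17: 30
merge 30 and s2(33): 63
s2 is merged only at the final step, so code length = 1.

1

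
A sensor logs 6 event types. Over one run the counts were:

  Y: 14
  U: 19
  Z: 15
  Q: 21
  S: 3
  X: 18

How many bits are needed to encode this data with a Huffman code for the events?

Build the Huffman tree bottom-up:
S(3) + Y(14) → 17
Z(15) + 17 → 32
X(18) + U(19) → 37
Q(21) + 32 → 53
37 + 53 → 90
Each symbol's bit-cost is frequency × depth; summing gives 229 bits (equivalently 17 + 32 + 37 + 53 + 90).

229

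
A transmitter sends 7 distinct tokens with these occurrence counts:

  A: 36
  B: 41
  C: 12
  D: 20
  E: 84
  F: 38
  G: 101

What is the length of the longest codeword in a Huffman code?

4

Merge the two lowest-weight nodes at each step:
combine C(12), D(20) → 32
combine 32, A(36) → 68
combine F(38), B(41) → 79
combine 68, 79 → 147
combine E(84), G(101) → 185
combine 147, 185 → 332
The rarest symbols sit at the bottom; the longest codeword is 4 bits.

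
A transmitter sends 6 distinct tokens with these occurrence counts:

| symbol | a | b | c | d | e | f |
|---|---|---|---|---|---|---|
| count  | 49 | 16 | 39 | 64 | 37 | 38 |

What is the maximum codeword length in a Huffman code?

Merge the two lowest-weight nodes at each step:
merge b(16) and e(37): 53
merge f(38) and c(39): 77
merge a(49) and 53: 102
merge d(64) and 77: 141
merge 102 and 141: 243
Maximum depth reached is 3.

3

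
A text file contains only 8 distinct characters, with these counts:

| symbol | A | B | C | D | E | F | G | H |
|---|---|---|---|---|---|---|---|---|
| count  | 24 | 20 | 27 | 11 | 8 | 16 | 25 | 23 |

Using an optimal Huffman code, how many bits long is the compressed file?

454

Merge the two smallest weights repeatedly:
merge E(8) and D(11): 19
merge F(16) and 19: 35
merge B(20) and H(23): 43
merge A(24) and G(25): 49
merge C(27) and 35: 62
merge 43 and 49: 92
merge 62 and 92: 154
The encoded length is the sum of every internal node's weight: 19 + 35 + 43 + 49 + 62 + 92 + 154 = 454 bits.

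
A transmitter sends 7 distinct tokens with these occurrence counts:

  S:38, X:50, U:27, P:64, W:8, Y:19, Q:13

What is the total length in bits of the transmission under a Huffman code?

Build the Huffman tree bottom-up:
merge W(8) and Q(13): 21
merge Y(19) and 21: 40
merge U(27) and S(38): 65
merge 40 and X(50): 90
merge P(64) and 65: 129
merge 90 and 129: 219
The encoded length is the sum of every internal node's weight: 21 + 40 + 65 + 90 + 129 + 219 = 564 bits.

564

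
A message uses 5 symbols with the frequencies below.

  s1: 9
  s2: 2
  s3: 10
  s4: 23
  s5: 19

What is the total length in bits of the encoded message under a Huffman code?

135

Build the Huffman tree bottom-up:
merge s2(2) and s1(9): 11
merge s3(10) and 11: 21
merge s5(19) and 21: 40
merge s4(23) and 40: 63
Total encoded bits = sum of merged weights = 11 + 21 + 40 + 63 = 135.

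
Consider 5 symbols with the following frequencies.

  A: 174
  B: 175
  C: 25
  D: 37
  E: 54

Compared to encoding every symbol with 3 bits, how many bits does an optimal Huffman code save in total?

462

Fixed-length: 3 bits × 465 symbols = 1395 bits.
Huffman merges:
merge C(25) and D(37): 62
merge E(54) and 62: 116
merge 116 and A(174): 290
merge B(175) and 290: 465
Huffman total = 62 + 116 + 290 + 465 = 933 bits.
Saving = 1395 − 933 = 462 bits.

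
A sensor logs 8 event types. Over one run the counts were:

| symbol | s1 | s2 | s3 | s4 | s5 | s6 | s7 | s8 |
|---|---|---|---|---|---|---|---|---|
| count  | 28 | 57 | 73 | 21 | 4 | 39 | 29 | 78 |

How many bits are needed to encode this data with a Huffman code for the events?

Greedily combine the two least-frequent nodes:
s5(4) + s4(21) → 25
25 + s1(28) → 53
s7(29) + s6(39) → 68
53 + s2(57) → 110
68 + s3(73) → 141
s8(78) + 110 → 188
141 + 188 → 329
Total encoded bits = sum of merged weights = 25 + 53 + 68 + 110 + 141 + 188 + 329 = 914.

914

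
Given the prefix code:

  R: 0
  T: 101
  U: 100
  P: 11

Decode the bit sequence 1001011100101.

UTPRRT

Read left to right; each codeword is recognised as soon as it completes (prefix code):
  100→U | 101→T | 11→P | 0→R | 0→R | 101→T
Decoded message: UTPRRT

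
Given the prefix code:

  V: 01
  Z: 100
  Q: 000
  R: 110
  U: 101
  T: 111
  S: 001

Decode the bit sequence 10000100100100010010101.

ZSSSQZUV

Read left to right; each codeword is recognised as soon as it completes (prefix code):
  100→Z | 001→S | 001→S | 001→S | 000→Q | 100→Z | 101→U | 01→V
Decoded message: ZSSSQZUV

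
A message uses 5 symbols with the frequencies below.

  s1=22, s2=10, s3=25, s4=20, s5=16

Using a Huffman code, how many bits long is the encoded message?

212

Merge the two smallest weights repeatedly:
combine s2(10), s5(16) → 26
combine s4(20), s1(22) → 42
combine s3(25), 26 → 51
combine 42, 51 → 93
Each symbol's bit-cost is frequency × depth; summing gives 212 bits (equivalently 26 + 42 + 51 + 93).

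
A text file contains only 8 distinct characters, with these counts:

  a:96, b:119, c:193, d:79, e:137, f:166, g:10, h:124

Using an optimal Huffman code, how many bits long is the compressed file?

Greedily combine the two least-frequent nodes:
combine g(10), d(79) → 89
combine 89, a(96) → 185
combine b(119), h(124) → 243
combine e(137), f(166) → 303
combine 185, c(193) → 378
combine 243, 303 → 546
combine 378, 546 → 924
Each symbol's bit-cost is frequency × depth; summing gives 2668 bits (equivalently 89 + 185 + 243 + 303 + 378 + 546 + 924).

2668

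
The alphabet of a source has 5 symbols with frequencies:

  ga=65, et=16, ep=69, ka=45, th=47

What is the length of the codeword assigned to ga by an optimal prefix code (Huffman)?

2

Build the tree from the bottom:
et(16) + ka(45) → 61
th(47) + 61 → 108
ga(65) + ep(69) → 134
108 + 134 → 242
The subtree containing ga is merged 2 times, so code length = 2.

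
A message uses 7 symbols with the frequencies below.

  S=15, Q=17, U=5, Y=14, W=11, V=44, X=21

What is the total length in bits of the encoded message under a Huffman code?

Merge the two smallest weights repeatedly:
U(5) + W(11) → 16
Y(14) + S(15) → 29
16 + Q(17) → 33
X(21) + 29 → 50
33 + V(44) → 77
50 + 77 → 127
The encoded length is the sum of every internal node's weight: 16 + 29 + 33 + 50 + 77 + 127 = 332 bits.

332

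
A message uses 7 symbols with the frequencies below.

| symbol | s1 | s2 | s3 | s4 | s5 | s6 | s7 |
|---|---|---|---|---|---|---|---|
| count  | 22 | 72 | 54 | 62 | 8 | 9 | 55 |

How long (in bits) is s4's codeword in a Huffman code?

2

Build the tree from the bottom:
combine s5(8), s6(9) → 17
combine 17, s1(22) → 39
combine 39, s3(54) → 93
combine s7(55), s4(62) → 117
combine s2(72), 93 → 165
combine 117, 165 → 282
s4 sits 2 levels below the root, so its codeword is 2 bits.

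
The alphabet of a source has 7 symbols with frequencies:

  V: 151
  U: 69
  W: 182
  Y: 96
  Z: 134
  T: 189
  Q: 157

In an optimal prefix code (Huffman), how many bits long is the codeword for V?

3

Build the tree from the bottom:
merge U(69) and Y(96): 165
merge Z(134) and V(151): 285
merge Q(157) and 165: 322
merge W(182) and T(189): 371
merge 285 and 322: 607
merge 371 and 607: 978
V sits 3 levels below the root, so its codeword is 3 bits.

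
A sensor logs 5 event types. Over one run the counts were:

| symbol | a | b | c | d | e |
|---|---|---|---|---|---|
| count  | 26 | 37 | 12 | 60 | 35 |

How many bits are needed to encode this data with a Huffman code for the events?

Merge the two smallest weights repeatedly:
combine c(12), a(26) → 38
combine e(35), b(37) → 72
combine 38, d(60) → 98
combine 72, 98 → 170
Total encoded bits = sum of merged weights = 38 + 72 + 98 + 170 = 378.

378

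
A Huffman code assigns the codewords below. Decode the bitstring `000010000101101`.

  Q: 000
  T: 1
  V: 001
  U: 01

QUQUUTU

Read left to right; each codeword is recognised as soon as it completes (prefix code):
  000→Q | 01→U | 000→Q | 01→U | 01→U | 1→T | 01→U
Decoded message: QUQUUTU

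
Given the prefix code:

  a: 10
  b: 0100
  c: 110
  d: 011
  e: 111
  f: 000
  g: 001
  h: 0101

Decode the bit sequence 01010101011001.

hhdg

Read left to right; each codeword is recognised as soon as it completes (prefix code):
  0101→h | 0101→h | 011→d | 001→g
Decoded message: hhdg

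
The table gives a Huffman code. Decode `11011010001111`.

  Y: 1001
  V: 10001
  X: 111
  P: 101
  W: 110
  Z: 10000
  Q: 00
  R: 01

Read left to right; each codeword is recognised as soon as it completes (prefix code):
  110→W | 110→W | 10001→V | 111→X
Decoded message: WWVX

WWVX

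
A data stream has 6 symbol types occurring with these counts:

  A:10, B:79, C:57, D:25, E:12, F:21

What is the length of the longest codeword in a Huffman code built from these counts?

Merge the two lowest-weight nodes at each step:
A(10) + E(12) → 22
F(21) + 22 → 43
D(25) + 43 → 68
C(57) + 68 → 125
B(79) + 125 → 204
The rarest symbols sit at the bottom; the longest codeword is 5 bits.

5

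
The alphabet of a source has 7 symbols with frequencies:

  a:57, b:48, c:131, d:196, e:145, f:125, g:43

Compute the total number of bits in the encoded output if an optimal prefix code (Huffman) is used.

Build the Huffman tree bottom-up:
combine g(43), b(48) → 91
combine a(57), 91 → 148
combine f(125), c(131) → 256
combine e(145), 148 → 293
combine d(196), 256 → 452
combine 293, 452 → 745
Each symbol's bit-cost is frequency × depth; summing gives 1985 bits (equivalently 91 + 148 + 256 + 293 + 452 + 745).

1985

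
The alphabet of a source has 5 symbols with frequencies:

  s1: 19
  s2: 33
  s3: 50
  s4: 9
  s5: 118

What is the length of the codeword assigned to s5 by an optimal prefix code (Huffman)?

Repeatedly merge the two smallest:
combine s4(9), s1(19) → 28
combine 28, s2(33) → 61
combine s3(50), 61 → 111
combine 111, s5(118) → 229
s5 is merged only at the final step, so code length = 1.

1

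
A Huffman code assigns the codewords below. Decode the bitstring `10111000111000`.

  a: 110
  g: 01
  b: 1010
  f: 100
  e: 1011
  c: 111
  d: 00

efgad

Read left to right; each codeword is recognised as soon as it completes (prefix code):
  1011→e | 100→f | 01→g | 110→a | 00→d
Decoded message: efgad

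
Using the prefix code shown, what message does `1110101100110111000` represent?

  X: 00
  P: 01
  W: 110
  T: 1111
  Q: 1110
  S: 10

Read left to right; each codeword is recognised as soon as it completes (prefix code):
  1110→Q | 10→S | 110→W | 01→P | 10→S | 1110→Q | 00→X
Decoded message: QSWPSQX

QSWPSQX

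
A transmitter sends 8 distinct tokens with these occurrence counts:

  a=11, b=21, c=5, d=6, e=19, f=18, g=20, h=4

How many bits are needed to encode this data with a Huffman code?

Build the Huffman tree bottom-up:
merge h(4) and c(5): 9
merge d(6) and 9: 15
merge a(11) and 15: 26
merge f(18) and e(19): 37
merge g(20) and b(21): 41
merge 26 and 37: 63
merge 41 and 63: 104
Total encoded bits = sum of merged weights = 9 + 15 + 26 + 37 + 41 + 63 + 104 = 295.

295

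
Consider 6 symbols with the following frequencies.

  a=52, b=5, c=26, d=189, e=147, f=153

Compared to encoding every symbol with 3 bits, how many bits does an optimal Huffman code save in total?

458

Fixed-length: 3 bits × 572 symbols = 1716 bits.
Huffman merges:
b(5) + c(26) → 31
31 + a(52) → 83
83 + e(147) → 230
f(153) + d(189) → 342
230 + 342 → 572
Huffman total = 31 + 83 + 230 + 342 + 572 = 1258 bits.
Saving = 1716 − 1258 = 458 bits.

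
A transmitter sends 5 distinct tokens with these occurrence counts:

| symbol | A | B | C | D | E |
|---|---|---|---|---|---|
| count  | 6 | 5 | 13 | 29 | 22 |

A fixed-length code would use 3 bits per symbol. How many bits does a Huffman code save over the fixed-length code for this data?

69

Fixed-length: 3 bits × 75 symbols = 225 bits.
Huffman merges:
combine B(5), A(6) → 11
combine 11, C(13) → 24
combine E(22), 24 → 46
combine D(29), 46 → 75
Huffman total = 11 + 24 + 46 + 75 = 156 bits.
Saving = 225 − 156 = 69 bits.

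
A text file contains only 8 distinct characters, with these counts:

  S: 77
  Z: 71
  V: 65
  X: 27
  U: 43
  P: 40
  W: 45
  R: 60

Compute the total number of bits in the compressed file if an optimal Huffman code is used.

Merge the two smallest weights repeatedly:
combine X(27), P(40) → 67
combine U(43), W(45) → 88
combine R(60), V(65) → 125
combine 67, Z(71) → 138
combine S(77), 88 → 165
combine 125, 138 → 263
combine 165, 263 → 428
Total encoded bits = sum of merged weights = 67 + 88 + 125 + 138 + 165 + 263 + 428 = 1274.

1274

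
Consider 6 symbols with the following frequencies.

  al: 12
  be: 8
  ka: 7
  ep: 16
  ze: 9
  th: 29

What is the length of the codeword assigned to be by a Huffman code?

Huffman merges, smallest pair first:
ka(7) + be(8) → 15
ze(9) + al(12) → 21
15 + ep(16) → 31
21 + th(29) → 50
31 + 50 → 81
be sits 3 levels below the root, so its codeword is 3 bits.

3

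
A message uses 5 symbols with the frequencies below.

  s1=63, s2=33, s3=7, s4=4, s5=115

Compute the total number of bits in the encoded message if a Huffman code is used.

Greedily combine the two least-frequent nodes:
merge s4(4) and s3(7): 11
merge 11 and s2(33): 44
merge 44 and s1(63): 107
merge 107 and s5(115): 222
The encoded length is the sum of every internal node's weight: 11 + 44 + 107 + 222 = 384 bits.

384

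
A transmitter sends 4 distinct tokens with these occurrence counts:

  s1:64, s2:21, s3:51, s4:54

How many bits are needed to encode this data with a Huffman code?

380

Build the Huffman tree bottom-up:
merge s2(21) and s3(51): 72
merge s4(54) and s1(64): 118
merge 72 and 118: 190
Total encoded bits = sum of merged weights = 72 + 118 + 190 = 380.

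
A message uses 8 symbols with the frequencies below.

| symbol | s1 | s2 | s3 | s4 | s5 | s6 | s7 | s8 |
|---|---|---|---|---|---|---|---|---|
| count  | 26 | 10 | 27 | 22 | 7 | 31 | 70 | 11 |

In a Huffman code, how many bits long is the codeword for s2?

5

Huffman merges, smallest pair first:
s5(7) + s2(10) → 17
s8(11) + 17 → 28
s4(22) + s1(26) → 48
s3(27) + 28 → 55
s6(31) + 48 → 79
55 + s7(70) → 125
79 + 125 → 204
s2's leaf is at depth 5, giving a 5-bit codeword.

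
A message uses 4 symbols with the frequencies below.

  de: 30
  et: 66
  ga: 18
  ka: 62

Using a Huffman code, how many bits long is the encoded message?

Merge the two smallest weights repeatedly:
combine ga(18), de(30) → 48
combine 48, ka(62) → 110
combine et(66), 110 → 176
Each symbol's bit-cost is frequency × depth; summing gives 334 bits (equivalently 48 + 110 + 176).

334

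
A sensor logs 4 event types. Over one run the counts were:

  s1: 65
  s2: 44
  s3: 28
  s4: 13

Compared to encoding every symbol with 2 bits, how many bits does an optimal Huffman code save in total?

24

Fixed-length: 2 bits × 150 symbols = 300 bits.
Huffman merges:
s4(13) + s3(28) → 41
41 + s2(44) → 85
s1(65) + 85 → 150
Huffman total = 41 + 85 + 150 = 276 bits.
Saving = 300 − 276 = 24 bits.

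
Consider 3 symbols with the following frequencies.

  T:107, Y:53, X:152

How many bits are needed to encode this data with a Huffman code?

472

Build the Huffman tree bottom-up:
Y(53) + T(107) → 160
X(152) + 160 → 312
Each symbol's bit-cost is frequency × depth; summing gives 472 bits (equivalently 160 + 312).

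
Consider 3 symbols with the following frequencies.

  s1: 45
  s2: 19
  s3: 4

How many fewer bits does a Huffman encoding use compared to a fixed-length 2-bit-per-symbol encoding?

Fixed-length: 2 bits × 68 symbols = 136 bits.
Huffman merges:
combine s3(4), s2(19) → 23
combine 23, s1(45) → 68
Huffman total = 23 + 68 = 91 bits.
Saving = 136 − 91 = 45 bits.

45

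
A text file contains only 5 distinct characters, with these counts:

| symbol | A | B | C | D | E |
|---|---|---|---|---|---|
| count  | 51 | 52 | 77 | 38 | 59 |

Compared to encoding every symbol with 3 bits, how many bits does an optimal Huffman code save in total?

188

Fixed-length: 3 bits × 277 symbols = 831 bits.
Huffman merges:
D(38) + A(51) → 89
B(52) + E(59) → 111
C(77) + 89 → 166
111 + 166 → 277
Huffman total = 89 + 111 + 166 + 277 = 643 bits.
Saving = 831 − 643 = 188 bits.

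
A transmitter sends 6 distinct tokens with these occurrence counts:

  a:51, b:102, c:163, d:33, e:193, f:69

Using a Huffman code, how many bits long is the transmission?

Merge the two smallest weights repeatedly:
merge d(33) and a(51): 84
merge f(69) and 84: 153
merge b(102) and 153: 255
merge c(163) and e(193): 356
merge 255 and 356: 611
Total encoded bits = sum of merged weights = 84 + 153 + 255 + 356 + 611 = 1459.

1459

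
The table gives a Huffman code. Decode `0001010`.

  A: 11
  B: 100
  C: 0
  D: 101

CCCDC

Read left to right; each codeword is recognised as soon as it completes (prefix code):
  0→C | 0→C | 0→C | 101→D | 0→C
Decoded message: CCCDC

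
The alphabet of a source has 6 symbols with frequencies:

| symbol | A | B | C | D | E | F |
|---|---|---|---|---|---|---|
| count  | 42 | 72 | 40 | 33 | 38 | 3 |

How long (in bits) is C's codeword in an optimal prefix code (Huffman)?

Huffman merges, smallest pair first:
F(3) + D(33) → 36
36 + E(38) → 74
C(40) + A(42) → 82
B(72) + 74 → 146
82 + 146 → 228
The subtree containing C is merged 2 times, so code length = 2.

2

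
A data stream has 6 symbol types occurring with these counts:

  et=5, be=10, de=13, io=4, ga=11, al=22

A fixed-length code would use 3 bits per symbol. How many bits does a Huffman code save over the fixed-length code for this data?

37

Fixed-length: 3 bits × 65 symbols = 195 bits.
Huffman merges:
merge io(4) and et(5): 9
merge 9 and be(10): 19
merge ga(11) and de(13): 24
merge 19 and al(22): 41
merge 24 and 41: 65
Huffman total = 9 + 19 + 24 + 41 + 65 = 158 bits.
Saving = 195 − 158 = 37 bits.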